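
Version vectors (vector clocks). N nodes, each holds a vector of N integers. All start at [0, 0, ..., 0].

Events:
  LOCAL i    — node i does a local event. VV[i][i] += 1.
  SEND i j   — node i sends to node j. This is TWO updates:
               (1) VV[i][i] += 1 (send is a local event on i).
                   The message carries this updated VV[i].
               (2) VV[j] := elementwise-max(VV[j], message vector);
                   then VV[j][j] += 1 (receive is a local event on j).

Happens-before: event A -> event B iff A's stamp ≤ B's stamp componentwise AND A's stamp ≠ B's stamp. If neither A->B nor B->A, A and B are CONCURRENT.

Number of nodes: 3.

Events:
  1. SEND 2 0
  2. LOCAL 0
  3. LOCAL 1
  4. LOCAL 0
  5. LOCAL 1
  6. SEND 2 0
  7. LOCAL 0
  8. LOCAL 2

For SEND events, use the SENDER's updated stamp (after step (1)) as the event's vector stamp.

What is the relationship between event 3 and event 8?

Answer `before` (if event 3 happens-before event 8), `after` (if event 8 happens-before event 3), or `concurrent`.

Answer: concurrent

Derivation:
Initial: VV[0]=[0, 0, 0]
Initial: VV[1]=[0, 0, 0]
Initial: VV[2]=[0, 0, 0]
Event 1: SEND 2->0: VV[2][2]++ -> VV[2]=[0, 0, 1], msg_vec=[0, 0, 1]; VV[0]=max(VV[0],msg_vec) then VV[0][0]++ -> VV[0]=[1, 0, 1]
Event 2: LOCAL 0: VV[0][0]++ -> VV[0]=[2, 0, 1]
Event 3: LOCAL 1: VV[1][1]++ -> VV[1]=[0, 1, 0]
Event 4: LOCAL 0: VV[0][0]++ -> VV[0]=[3, 0, 1]
Event 5: LOCAL 1: VV[1][1]++ -> VV[1]=[0, 2, 0]
Event 6: SEND 2->0: VV[2][2]++ -> VV[2]=[0, 0, 2], msg_vec=[0, 0, 2]; VV[0]=max(VV[0],msg_vec) then VV[0][0]++ -> VV[0]=[4, 0, 2]
Event 7: LOCAL 0: VV[0][0]++ -> VV[0]=[5, 0, 2]
Event 8: LOCAL 2: VV[2][2]++ -> VV[2]=[0, 0, 3]
Event 3 stamp: [0, 1, 0]
Event 8 stamp: [0, 0, 3]
[0, 1, 0] <= [0, 0, 3]? False
[0, 0, 3] <= [0, 1, 0]? False
Relation: concurrent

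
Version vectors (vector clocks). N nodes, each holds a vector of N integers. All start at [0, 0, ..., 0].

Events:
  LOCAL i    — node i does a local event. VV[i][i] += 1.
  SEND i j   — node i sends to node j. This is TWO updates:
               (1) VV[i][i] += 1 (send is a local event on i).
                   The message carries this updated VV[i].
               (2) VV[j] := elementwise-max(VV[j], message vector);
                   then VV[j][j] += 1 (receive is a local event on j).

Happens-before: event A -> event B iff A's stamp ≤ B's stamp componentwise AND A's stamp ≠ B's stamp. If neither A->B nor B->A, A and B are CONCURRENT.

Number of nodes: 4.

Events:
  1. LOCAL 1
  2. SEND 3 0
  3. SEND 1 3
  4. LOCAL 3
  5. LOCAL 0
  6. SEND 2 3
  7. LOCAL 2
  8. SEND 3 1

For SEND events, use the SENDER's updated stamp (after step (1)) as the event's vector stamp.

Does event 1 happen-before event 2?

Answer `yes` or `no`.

Initial: VV[0]=[0, 0, 0, 0]
Initial: VV[1]=[0, 0, 0, 0]
Initial: VV[2]=[0, 0, 0, 0]
Initial: VV[3]=[0, 0, 0, 0]
Event 1: LOCAL 1: VV[1][1]++ -> VV[1]=[0, 1, 0, 0]
Event 2: SEND 3->0: VV[3][3]++ -> VV[3]=[0, 0, 0, 1], msg_vec=[0, 0, 0, 1]; VV[0]=max(VV[0],msg_vec) then VV[0][0]++ -> VV[0]=[1, 0, 0, 1]
Event 3: SEND 1->3: VV[1][1]++ -> VV[1]=[0, 2, 0, 0], msg_vec=[0, 2, 0, 0]; VV[3]=max(VV[3],msg_vec) then VV[3][3]++ -> VV[3]=[0, 2, 0, 2]
Event 4: LOCAL 3: VV[3][3]++ -> VV[3]=[0, 2, 0, 3]
Event 5: LOCAL 0: VV[0][0]++ -> VV[0]=[2, 0, 0, 1]
Event 6: SEND 2->3: VV[2][2]++ -> VV[2]=[0, 0, 1, 0], msg_vec=[0, 0, 1, 0]; VV[3]=max(VV[3],msg_vec) then VV[3][3]++ -> VV[3]=[0, 2, 1, 4]
Event 7: LOCAL 2: VV[2][2]++ -> VV[2]=[0, 0, 2, 0]
Event 8: SEND 3->1: VV[3][3]++ -> VV[3]=[0, 2, 1, 5], msg_vec=[0, 2, 1, 5]; VV[1]=max(VV[1],msg_vec) then VV[1][1]++ -> VV[1]=[0, 3, 1, 5]
Event 1 stamp: [0, 1, 0, 0]
Event 2 stamp: [0, 0, 0, 1]
[0, 1, 0, 0] <= [0, 0, 0, 1]? False. Equal? False. Happens-before: False

Answer: no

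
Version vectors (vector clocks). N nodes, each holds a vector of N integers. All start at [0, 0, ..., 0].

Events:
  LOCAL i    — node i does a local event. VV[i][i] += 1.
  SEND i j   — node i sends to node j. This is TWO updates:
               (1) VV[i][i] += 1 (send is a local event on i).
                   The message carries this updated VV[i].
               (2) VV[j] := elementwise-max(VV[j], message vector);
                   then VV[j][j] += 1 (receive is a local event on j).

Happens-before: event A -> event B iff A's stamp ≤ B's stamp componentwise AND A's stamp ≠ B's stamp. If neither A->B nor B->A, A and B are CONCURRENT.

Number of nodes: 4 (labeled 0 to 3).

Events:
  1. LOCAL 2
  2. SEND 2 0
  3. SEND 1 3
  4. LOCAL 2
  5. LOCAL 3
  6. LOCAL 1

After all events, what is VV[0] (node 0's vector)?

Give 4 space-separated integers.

Initial: VV[0]=[0, 0, 0, 0]
Initial: VV[1]=[0, 0, 0, 0]
Initial: VV[2]=[0, 0, 0, 0]
Initial: VV[3]=[0, 0, 0, 0]
Event 1: LOCAL 2: VV[2][2]++ -> VV[2]=[0, 0, 1, 0]
Event 2: SEND 2->0: VV[2][2]++ -> VV[2]=[0, 0, 2, 0], msg_vec=[0, 0, 2, 0]; VV[0]=max(VV[0],msg_vec) then VV[0][0]++ -> VV[0]=[1, 0, 2, 0]
Event 3: SEND 1->3: VV[1][1]++ -> VV[1]=[0, 1, 0, 0], msg_vec=[0, 1, 0, 0]; VV[3]=max(VV[3],msg_vec) then VV[3][3]++ -> VV[3]=[0, 1, 0, 1]
Event 4: LOCAL 2: VV[2][2]++ -> VV[2]=[0, 0, 3, 0]
Event 5: LOCAL 3: VV[3][3]++ -> VV[3]=[0, 1, 0, 2]
Event 6: LOCAL 1: VV[1][1]++ -> VV[1]=[0, 2, 0, 0]
Final vectors: VV[0]=[1, 0, 2, 0]; VV[1]=[0, 2, 0, 0]; VV[2]=[0, 0, 3, 0]; VV[3]=[0, 1, 0, 2]

Answer: 1 0 2 0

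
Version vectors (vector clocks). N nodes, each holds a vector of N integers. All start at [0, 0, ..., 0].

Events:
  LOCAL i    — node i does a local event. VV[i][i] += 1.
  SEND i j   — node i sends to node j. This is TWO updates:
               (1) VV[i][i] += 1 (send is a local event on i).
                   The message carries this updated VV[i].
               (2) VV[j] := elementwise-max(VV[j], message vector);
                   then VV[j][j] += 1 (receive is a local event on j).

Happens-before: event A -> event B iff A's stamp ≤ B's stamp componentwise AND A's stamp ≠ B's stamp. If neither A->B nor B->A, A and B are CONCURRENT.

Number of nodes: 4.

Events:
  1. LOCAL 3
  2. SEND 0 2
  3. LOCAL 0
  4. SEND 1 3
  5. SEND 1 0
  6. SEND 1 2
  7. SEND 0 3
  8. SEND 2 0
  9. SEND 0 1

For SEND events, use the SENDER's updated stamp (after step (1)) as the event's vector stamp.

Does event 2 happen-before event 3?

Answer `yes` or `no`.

Answer: yes

Derivation:
Initial: VV[0]=[0, 0, 0, 0]
Initial: VV[1]=[0, 0, 0, 0]
Initial: VV[2]=[0, 0, 0, 0]
Initial: VV[3]=[0, 0, 0, 0]
Event 1: LOCAL 3: VV[3][3]++ -> VV[3]=[0, 0, 0, 1]
Event 2: SEND 0->2: VV[0][0]++ -> VV[0]=[1, 0, 0, 0], msg_vec=[1, 0, 0, 0]; VV[2]=max(VV[2],msg_vec) then VV[2][2]++ -> VV[2]=[1, 0, 1, 0]
Event 3: LOCAL 0: VV[0][0]++ -> VV[0]=[2, 0, 0, 0]
Event 4: SEND 1->3: VV[1][1]++ -> VV[1]=[0, 1, 0, 0], msg_vec=[0, 1, 0, 0]; VV[3]=max(VV[3],msg_vec) then VV[3][3]++ -> VV[3]=[0, 1, 0, 2]
Event 5: SEND 1->0: VV[1][1]++ -> VV[1]=[0, 2, 0, 0], msg_vec=[0, 2, 0, 0]; VV[0]=max(VV[0],msg_vec) then VV[0][0]++ -> VV[0]=[3, 2, 0, 0]
Event 6: SEND 1->2: VV[1][1]++ -> VV[1]=[0, 3, 0, 0], msg_vec=[0, 3, 0, 0]; VV[2]=max(VV[2],msg_vec) then VV[2][2]++ -> VV[2]=[1, 3, 2, 0]
Event 7: SEND 0->3: VV[0][0]++ -> VV[0]=[4, 2, 0, 0], msg_vec=[4, 2, 0, 0]; VV[3]=max(VV[3],msg_vec) then VV[3][3]++ -> VV[3]=[4, 2, 0, 3]
Event 8: SEND 2->0: VV[2][2]++ -> VV[2]=[1, 3, 3, 0], msg_vec=[1, 3, 3, 0]; VV[0]=max(VV[0],msg_vec) then VV[0][0]++ -> VV[0]=[5, 3, 3, 0]
Event 9: SEND 0->1: VV[0][0]++ -> VV[0]=[6, 3, 3, 0], msg_vec=[6, 3, 3, 0]; VV[1]=max(VV[1],msg_vec) then VV[1][1]++ -> VV[1]=[6, 4, 3, 0]
Event 2 stamp: [1, 0, 0, 0]
Event 3 stamp: [2, 0, 0, 0]
[1, 0, 0, 0] <= [2, 0, 0, 0]? True. Equal? False. Happens-before: True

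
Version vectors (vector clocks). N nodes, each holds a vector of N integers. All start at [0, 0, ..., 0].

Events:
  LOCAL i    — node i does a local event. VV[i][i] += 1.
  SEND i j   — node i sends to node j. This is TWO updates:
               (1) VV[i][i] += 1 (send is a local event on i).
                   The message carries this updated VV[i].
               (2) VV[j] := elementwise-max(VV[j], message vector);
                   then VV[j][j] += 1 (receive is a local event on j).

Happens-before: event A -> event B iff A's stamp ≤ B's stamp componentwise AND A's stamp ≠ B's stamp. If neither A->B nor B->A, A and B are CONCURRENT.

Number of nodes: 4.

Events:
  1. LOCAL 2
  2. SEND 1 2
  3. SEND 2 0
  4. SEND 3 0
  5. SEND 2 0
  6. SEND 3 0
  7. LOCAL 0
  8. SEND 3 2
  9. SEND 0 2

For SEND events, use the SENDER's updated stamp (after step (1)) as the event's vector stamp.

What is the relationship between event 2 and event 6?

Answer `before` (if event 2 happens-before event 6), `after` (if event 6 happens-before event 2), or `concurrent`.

Answer: concurrent

Derivation:
Initial: VV[0]=[0, 0, 0, 0]
Initial: VV[1]=[0, 0, 0, 0]
Initial: VV[2]=[0, 0, 0, 0]
Initial: VV[3]=[0, 0, 0, 0]
Event 1: LOCAL 2: VV[2][2]++ -> VV[2]=[0, 0, 1, 0]
Event 2: SEND 1->2: VV[1][1]++ -> VV[1]=[0, 1, 0, 0], msg_vec=[0, 1, 0, 0]; VV[2]=max(VV[2],msg_vec) then VV[2][2]++ -> VV[2]=[0, 1, 2, 0]
Event 3: SEND 2->0: VV[2][2]++ -> VV[2]=[0, 1, 3, 0], msg_vec=[0, 1, 3, 0]; VV[0]=max(VV[0],msg_vec) then VV[0][0]++ -> VV[0]=[1, 1, 3, 0]
Event 4: SEND 3->0: VV[3][3]++ -> VV[3]=[0, 0, 0, 1], msg_vec=[0, 0, 0, 1]; VV[0]=max(VV[0],msg_vec) then VV[0][0]++ -> VV[0]=[2, 1, 3, 1]
Event 5: SEND 2->0: VV[2][2]++ -> VV[2]=[0, 1, 4, 0], msg_vec=[0, 1, 4, 0]; VV[0]=max(VV[0],msg_vec) then VV[0][0]++ -> VV[0]=[3, 1, 4, 1]
Event 6: SEND 3->0: VV[3][3]++ -> VV[3]=[0, 0, 0, 2], msg_vec=[0, 0, 0, 2]; VV[0]=max(VV[0],msg_vec) then VV[0][0]++ -> VV[0]=[4, 1, 4, 2]
Event 7: LOCAL 0: VV[0][0]++ -> VV[0]=[5, 1, 4, 2]
Event 8: SEND 3->2: VV[3][3]++ -> VV[3]=[0, 0, 0, 3], msg_vec=[0, 0, 0, 3]; VV[2]=max(VV[2],msg_vec) then VV[2][2]++ -> VV[2]=[0, 1, 5, 3]
Event 9: SEND 0->2: VV[0][0]++ -> VV[0]=[6, 1, 4, 2], msg_vec=[6, 1, 4, 2]; VV[2]=max(VV[2],msg_vec) then VV[2][2]++ -> VV[2]=[6, 1, 6, 3]
Event 2 stamp: [0, 1, 0, 0]
Event 6 stamp: [0, 0, 0, 2]
[0, 1, 0, 0] <= [0, 0, 0, 2]? False
[0, 0, 0, 2] <= [0, 1, 0, 0]? False
Relation: concurrent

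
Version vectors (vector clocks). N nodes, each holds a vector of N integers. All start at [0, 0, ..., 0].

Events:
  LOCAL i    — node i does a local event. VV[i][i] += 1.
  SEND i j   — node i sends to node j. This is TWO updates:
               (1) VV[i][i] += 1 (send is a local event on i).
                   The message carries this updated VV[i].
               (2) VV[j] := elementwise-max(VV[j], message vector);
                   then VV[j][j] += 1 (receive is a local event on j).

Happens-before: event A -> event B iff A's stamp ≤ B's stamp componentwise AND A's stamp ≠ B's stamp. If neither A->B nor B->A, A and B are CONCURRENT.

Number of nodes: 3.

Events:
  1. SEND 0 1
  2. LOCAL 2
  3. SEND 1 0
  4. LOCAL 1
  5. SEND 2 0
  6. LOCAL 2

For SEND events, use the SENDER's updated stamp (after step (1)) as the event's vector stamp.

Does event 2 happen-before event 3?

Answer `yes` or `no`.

Initial: VV[0]=[0, 0, 0]
Initial: VV[1]=[0, 0, 0]
Initial: VV[2]=[0, 0, 0]
Event 1: SEND 0->1: VV[0][0]++ -> VV[0]=[1, 0, 0], msg_vec=[1, 0, 0]; VV[1]=max(VV[1],msg_vec) then VV[1][1]++ -> VV[1]=[1, 1, 0]
Event 2: LOCAL 2: VV[2][2]++ -> VV[2]=[0, 0, 1]
Event 3: SEND 1->0: VV[1][1]++ -> VV[1]=[1, 2, 0], msg_vec=[1, 2, 0]; VV[0]=max(VV[0],msg_vec) then VV[0][0]++ -> VV[0]=[2, 2, 0]
Event 4: LOCAL 1: VV[1][1]++ -> VV[1]=[1, 3, 0]
Event 5: SEND 2->0: VV[2][2]++ -> VV[2]=[0, 0, 2], msg_vec=[0, 0, 2]; VV[0]=max(VV[0],msg_vec) then VV[0][0]++ -> VV[0]=[3, 2, 2]
Event 6: LOCAL 2: VV[2][2]++ -> VV[2]=[0, 0, 3]
Event 2 stamp: [0, 0, 1]
Event 3 stamp: [1, 2, 0]
[0, 0, 1] <= [1, 2, 0]? False. Equal? False. Happens-before: False

Answer: no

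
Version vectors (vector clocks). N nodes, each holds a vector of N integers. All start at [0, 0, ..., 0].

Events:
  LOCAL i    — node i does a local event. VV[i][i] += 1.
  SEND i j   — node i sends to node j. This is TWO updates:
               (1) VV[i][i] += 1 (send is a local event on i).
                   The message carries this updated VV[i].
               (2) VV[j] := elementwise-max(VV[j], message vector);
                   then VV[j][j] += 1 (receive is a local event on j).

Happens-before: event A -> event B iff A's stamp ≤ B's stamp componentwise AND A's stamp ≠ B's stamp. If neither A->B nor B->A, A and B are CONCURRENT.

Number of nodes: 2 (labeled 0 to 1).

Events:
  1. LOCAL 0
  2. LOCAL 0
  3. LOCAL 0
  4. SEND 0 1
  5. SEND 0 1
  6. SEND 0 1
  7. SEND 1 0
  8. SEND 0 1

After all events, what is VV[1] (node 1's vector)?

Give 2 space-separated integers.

Initial: VV[0]=[0, 0]
Initial: VV[1]=[0, 0]
Event 1: LOCAL 0: VV[0][0]++ -> VV[0]=[1, 0]
Event 2: LOCAL 0: VV[0][0]++ -> VV[0]=[2, 0]
Event 3: LOCAL 0: VV[0][0]++ -> VV[0]=[3, 0]
Event 4: SEND 0->1: VV[0][0]++ -> VV[0]=[4, 0], msg_vec=[4, 0]; VV[1]=max(VV[1],msg_vec) then VV[1][1]++ -> VV[1]=[4, 1]
Event 5: SEND 0->1: VV[0][0]++ -> VV[0]=[5, 0], msg_vec=[5, 0]; VV[1]=max(VV[1],msg_vec) then VV[1][1]++ -> VV[1]=[5, 2]
Event 6: SEND 0->1: VV[0][0]++ -> VV[0]=[6, 0], msg_vec=[6, 0]; VV[1]=max(VV[1],msg_vec) then VV[1][1]++ -> VV[1]=[6, 3]
Event 7: SEND 1->0: VV[1][1]++ -> VV[1]=[6, 4], msg_vec=[6, 4]; VV[0]=max(VV[0],msg_vec) then VV[0][0]++ -> VV[0]=[7, 4]
Event 8: SEND 0->1: VV[0][0]++ -> VV[0]=[8, 4], msg_vec=[8, 4]; VV[1]=max(VV[1],msg_vec) then VV[1][1]++ -> VV[1]=[8, 5]
Final vectors: VV[0]=[8, 4]; VV[1]=[8, 5]

Answer: 8 5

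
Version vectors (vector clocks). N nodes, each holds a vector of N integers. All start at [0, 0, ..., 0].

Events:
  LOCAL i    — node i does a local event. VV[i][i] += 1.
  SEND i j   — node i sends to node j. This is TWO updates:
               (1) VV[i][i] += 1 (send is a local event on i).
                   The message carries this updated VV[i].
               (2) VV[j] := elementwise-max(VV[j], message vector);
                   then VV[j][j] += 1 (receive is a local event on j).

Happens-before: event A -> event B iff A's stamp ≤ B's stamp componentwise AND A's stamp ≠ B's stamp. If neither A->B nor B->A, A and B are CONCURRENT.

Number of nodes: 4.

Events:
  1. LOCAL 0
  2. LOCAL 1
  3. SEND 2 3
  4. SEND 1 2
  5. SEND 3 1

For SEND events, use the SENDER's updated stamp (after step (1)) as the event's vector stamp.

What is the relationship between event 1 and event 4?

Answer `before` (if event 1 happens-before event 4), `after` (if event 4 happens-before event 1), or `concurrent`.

Answer: concurrent

Derivation:
Initial: VV[0]=[0, 0, 0, 0]
Initial: VV[1]=[0, 0, 0, 0]
Initial: VV[2]=[0, 0, 0, 0]
Initial: VV[3]=[0, 0, 0, 0]
Event 1: LOCAL 0: VV[0][0]++ -> VV[0]=[1, 0, 0, 0]
Event 2: LOCAL 1: VV[1][1]++ -> VV[1]=[0, 1, 0, 0]
Event 3: SEND 2->3: VV[2][2]++ -> VV[2]=[0, 0, 1, 0], msg_vec=[0, 0, 1, 0]; VV[3]=max(VV[3],msg_vec) then VV[3][3]++ -> VV[3]=[0, 0, 1, 1]
Event 4: SEND 1->2: VV[1][1]++ -> VV[1]=[0, 2, 0, 0], msg_vec=[0, 2, 0, 0]; VV[2]=max(VV[2],msg_vec) then VV[2][2]++ -> VV[2]=[0, 2, 2, 0]
Event 5: SEND 3->1: VV[3][3]++ -> VV[3]=[0, 0, 1, 2], msg_vec=[0, 0, 1, 2]; VV[1]=max(VV[1],msg_vec) then VV[1][1]++ -> VV[1]=[0, 3, 1, 2]
Event 1 stamp: [1, 0, 0, 0]
Event 4 stamp: [0, 2, 0, 0]
[1, 0, 0, 0] <= [0, 2, 0, 0]? False
[0, 2, 0, 0] <= [1, 0, 0, 0]? False
Relation: concurrent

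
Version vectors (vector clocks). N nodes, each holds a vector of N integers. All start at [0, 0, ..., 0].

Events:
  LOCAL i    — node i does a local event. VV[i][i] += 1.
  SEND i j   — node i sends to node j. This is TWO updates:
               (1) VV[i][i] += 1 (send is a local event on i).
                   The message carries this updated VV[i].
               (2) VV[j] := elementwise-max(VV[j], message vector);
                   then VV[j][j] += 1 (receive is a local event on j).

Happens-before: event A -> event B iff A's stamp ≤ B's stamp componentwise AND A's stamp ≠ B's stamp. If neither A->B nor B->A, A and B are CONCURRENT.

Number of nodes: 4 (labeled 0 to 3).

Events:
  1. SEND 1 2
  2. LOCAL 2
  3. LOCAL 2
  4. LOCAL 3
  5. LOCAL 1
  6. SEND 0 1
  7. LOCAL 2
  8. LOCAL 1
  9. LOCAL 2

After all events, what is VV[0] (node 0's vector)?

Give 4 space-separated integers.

Answer: 1 0 0 0

Derivation:
Initial: VV[0]=[0, 0, 0, 0]
Initial: VV[1]=[0, 0, 0, 0]
Initial: VV[2]=[0, 0, 0, 0]
Initial: VV[3]=[0, 0, 0, 0]
Event 1: SEND 1->2: VV[1][1]++ -> VV[1]=[0, 1, 0, 0], msg_vec=[0, 1, 0, 0]; VV[2]=max(VV[2],msg_vec) then VV[2][2]++ -> VV[2]=[0, 1, 1, 0]
Event 2: LOCAL 2: VV[2][2]++ -> VV[2]=[0, 1, 2, 0]
Event 3: LOCAL 2: VV[2][2]++ -> VV[2]=[0, 1, 3, 0]
Event 4: LOCAL 3: VV[3][3]++ -> VV[3]=[0, 0, 0, 1]
Event 5: LOCAL 1: VV[1][1]++ -> VV[1]=[0, 2, 0, 0]
Event 6: SEND 0->1: VV[0][0]++ -> VV[0]=[1, 0, 0, 0], msg_vec=[1, 0, 0, 0]; VV[1]=max(VV[1],msg_vec) then VV[1][1]++ -> VV[1]=[1, 3, 0, 0]
Event 7: LOCAL 2: VV[2][2]++ -> VV[2]=[0, 1, 4, 0]
Event 8: LOCAL 1: VV[1][1]++ -> VV[1]=[1, 4, 0, 0]
Event 9: LOCAL 2: VV[2][2]++ -> VV[2]=[0, 1, 5, 0]
Final vectors: VV[0]=[1, 0, 0, 0]; VV[1]=[1, 4, 0, 0]; VV[2]=[0, 1, 5, 0]; VV[3]=[0, 0, 0, 1]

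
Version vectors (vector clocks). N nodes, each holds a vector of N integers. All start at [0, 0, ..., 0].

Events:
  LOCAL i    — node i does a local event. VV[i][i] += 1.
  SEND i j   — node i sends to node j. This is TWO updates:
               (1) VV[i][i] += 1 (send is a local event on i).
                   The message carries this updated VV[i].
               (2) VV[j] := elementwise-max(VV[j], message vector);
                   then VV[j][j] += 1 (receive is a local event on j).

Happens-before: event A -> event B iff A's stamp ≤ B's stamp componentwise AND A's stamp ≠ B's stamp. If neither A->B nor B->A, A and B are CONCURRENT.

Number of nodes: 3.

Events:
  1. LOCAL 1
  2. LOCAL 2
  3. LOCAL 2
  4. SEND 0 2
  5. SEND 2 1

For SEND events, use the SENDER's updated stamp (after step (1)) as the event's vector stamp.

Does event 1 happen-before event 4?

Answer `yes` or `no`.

Initial: VV[0]=[0, 0, 0]
Initial: VV[1]=[0, 0, 0]
Initial: VV[2]=[0, 0, 0]
Event 1: LOCAL 1: VV[1][1]++ -> VV[1]=[0, 1, 0]
Event 2: LOCAL 2: VV[2][2]++ -> VV[2]=[0, 0, 1]
Event 3: LOCAL 2: VV[2][2]++ -> VV[2]=[0, 0, 2]
Event 4: SEND 0->2: VV[0][0]++ -> VV[0]=[1, 0, 0], msg_vec=[1, 0, 0]; VV[2]=max(VV[2],msg_vec) then VV[2][2]++ -> VV[2]=[1, 0, 3]
Event 5: SEND 2->1: VV[2][2]++ -> VV[2]=[1, 0, 4], msg_vec=[1, 0, 4]; VV[1]=max(VV[1],msg_vec) then VV[1][1]++ -> VV[1]=[1, 2, 4]
Event 1 stamp: [0, 1, 0]
Event 4 stamp: [1, 0, 0]
[0, 1, 0] <= [1, 0, 0]? False. Equal? False. Happens-before: False

Answer: no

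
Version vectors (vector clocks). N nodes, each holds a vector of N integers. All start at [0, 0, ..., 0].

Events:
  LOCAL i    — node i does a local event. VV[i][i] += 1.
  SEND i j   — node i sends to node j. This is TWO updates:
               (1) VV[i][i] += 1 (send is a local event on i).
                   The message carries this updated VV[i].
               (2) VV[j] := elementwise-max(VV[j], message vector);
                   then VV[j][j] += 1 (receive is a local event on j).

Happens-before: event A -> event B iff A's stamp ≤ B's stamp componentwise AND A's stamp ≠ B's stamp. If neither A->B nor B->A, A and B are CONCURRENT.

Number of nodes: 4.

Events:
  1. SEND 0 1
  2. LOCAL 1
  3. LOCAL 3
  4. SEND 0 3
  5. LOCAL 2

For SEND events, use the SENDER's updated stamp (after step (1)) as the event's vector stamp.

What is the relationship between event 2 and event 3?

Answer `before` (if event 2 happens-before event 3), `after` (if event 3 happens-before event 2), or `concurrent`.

Answer: concurrent

Derivation:
Initial: VV[0]=[0, 0, 0, 0]
Initial: VV[1]=[0, 0, 0, 0]
Initial: VV[2]=[0, 0, 0, 0]
Initial: VV[3]=[0, 0, 0, 0]
Event 1: SEND 0->1: VV[0][0]++ -> VV[0]=[1, 0, 0, 0], msg_vec=[1, 0, 0, 0]; VV[1]=max(VV[1],msg_vec) then VV[1][1]++ -> VV[1]=[1, 1, 0, 0]
Event 2: LOCAL 1: VV[1][1]++ -> VV[1]=[1, 2, 0, 0]
Event 3: LOCAL 3: VV[3][3]++ -> VV[3]=[0, 0, 0, 1]
Event 4: SEND 0->3: VV[0][0]++ -> VV[0]=[2, 0, 0, 0], msg_vec=[2, 0, 0, 0]; VV[3]=max(VV[3],msg_vec) then VV[3][3]++ -> VV[3]=[2, 0, 0, 2]
Event 5: LOCAL 2: VV[2][2]++ -> VV[2]=[0, 0, 1, 0]
Event 2 stamp: [1, 2, 0, 0]
Event 3 stamp: [0, 0, 0, 1]
[1, 2, 0, 0] <= [0, 0, 0, 1]? False
[0, 0, 0, 1] <= [1, 2, 0, 0]? False
Relation: concurrent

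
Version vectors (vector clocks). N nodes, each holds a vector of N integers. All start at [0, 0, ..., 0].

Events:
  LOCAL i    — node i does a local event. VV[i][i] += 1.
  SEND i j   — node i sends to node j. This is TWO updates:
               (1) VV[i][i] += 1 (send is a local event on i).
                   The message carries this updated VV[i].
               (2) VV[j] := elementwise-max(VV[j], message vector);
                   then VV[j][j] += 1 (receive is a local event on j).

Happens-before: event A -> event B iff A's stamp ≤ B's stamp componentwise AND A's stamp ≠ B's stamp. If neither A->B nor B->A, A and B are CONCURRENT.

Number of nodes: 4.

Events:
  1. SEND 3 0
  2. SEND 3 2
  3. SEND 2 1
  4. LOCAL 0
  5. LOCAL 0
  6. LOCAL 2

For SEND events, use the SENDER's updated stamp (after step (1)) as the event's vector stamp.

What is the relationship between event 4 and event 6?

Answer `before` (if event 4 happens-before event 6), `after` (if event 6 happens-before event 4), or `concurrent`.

Answer: concurrent

Derivation:
Initial: VV[0]=[0, 0, 0, 0]
Initial: VV[1]=[0, 0, 0, 0]
Initial: VV[2]=[0, 0, 0, 0]
Initial: VV[3]=[0, 0, 0, 0]
Event 1: SEND 3->0: VV[3][3]++ -> VV[3]=[0, 0, 0, 1], msg_vec=[0, 0, 0, 1]; VV[0]=max(VV[0],msg_vec) then VV[0][0]++ -> VV[0]=[1, 0, 0, 1]
Event 2: SEND 3->2: VV[3][3]++ -> VV[3]=[0, 0, 0, 2], msg_vec=[0, 0, 0, 2]; VV[2]=max(VV[2],msg_vec) then VV[2][2]++ -> VV[2]=[0, 0, 1, 2]
Event 3: SEND 2->1: VV[2][2]++ -> VV[2]=[0, 0, 2, 2], msg_vec=[0, 0, 2, 2]; VV[1]=max(VV[1],msg_vec) then VV[1][1]++ -> VV[1]=[0, 1, 2, 2]
Event 4: LOCAL 0: VV[0][0]++ -> VV[0]=[2, 0, 0, 1]
Event 5: LOCAL 0: VV[0][0]++ -> VV[0]=[3, 0, 0, 1]
Event 6: LOCAL 2: VV[2][2]++ -> VV[2]=[0, 0, 3, 2]
Event 4 stamp: [2, 0, 0, 1]
Event 6 stamp: [0, 0, 3, 2]
[2, 0, 0, 1] <= [0, 0, 3, 2]? False
[0, 0, 3, 2] <= [2, 0, 0, 1]? False
Relation: concurrent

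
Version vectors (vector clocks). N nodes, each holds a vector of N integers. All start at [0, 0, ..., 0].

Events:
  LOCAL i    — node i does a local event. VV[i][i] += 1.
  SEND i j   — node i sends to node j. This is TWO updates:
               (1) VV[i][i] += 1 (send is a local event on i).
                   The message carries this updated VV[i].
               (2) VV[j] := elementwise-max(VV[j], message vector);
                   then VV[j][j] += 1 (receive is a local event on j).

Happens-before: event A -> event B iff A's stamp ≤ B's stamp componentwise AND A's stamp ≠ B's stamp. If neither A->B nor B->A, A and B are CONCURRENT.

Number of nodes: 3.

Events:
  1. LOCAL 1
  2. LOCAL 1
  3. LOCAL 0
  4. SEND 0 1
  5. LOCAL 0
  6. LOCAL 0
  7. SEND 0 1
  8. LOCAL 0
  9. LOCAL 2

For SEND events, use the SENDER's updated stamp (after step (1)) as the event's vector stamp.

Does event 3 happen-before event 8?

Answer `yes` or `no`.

Initial: VV[0]=[0, 0, 0]
Initial: VV[1]=[0, 0, 0]
Initial: VV[2]=[0, 0, 0]
Event 1: LOCAL 1: VV[1][1]++ -> VV[1]=[0, 1, 0]
Event 2: LOCAL 1: VV[1][1]++ -> VV[1]=[0, 2, 0]
Event 3: LOCAL 0: VV[0][0]++ -> VV[0]=[1, 0, 0]
Event 4: SEND 0->1: VV[0][0]++ -> VV[0]=[2, 0, 0], msg_vec=[2, 0, 0]; VV[1]=max(VV[1],msg_vec) then VV[1][1]++ -> VV[1]=[2, 3, 0]
Event 5: LOCAL 0: VV[0][0]++ -> VV[0]=[3, 0, 0]
Event 6: LOCAL 0: VV[0][0]++ -> VV[0]=[4, 0, 0]
Event 7: SEND 0->1: VV[0][0]++ -> VV[0]=[5, 0, 0], msg_vec=[5, 0, 0]; VV[1]=max(VV[1],msg_vec) then VV[1][1]++ -> VV[1]=[5, 4, 0]
Event 8: LOCAL 0: VV[0][0]++ -> VV[0]=[6, 0, 0]
Event 9: LOCAL 2: VV[2][2]++ -> VV[2]=[0, 0, 1]
Event 3 stamp: [1, 0, 0]
Event 8 stamp: [6, 0, 0]
[1, 0, 0] <= [6, 0, 0]? True. Equal? False. Happens-before: True

Answer: yes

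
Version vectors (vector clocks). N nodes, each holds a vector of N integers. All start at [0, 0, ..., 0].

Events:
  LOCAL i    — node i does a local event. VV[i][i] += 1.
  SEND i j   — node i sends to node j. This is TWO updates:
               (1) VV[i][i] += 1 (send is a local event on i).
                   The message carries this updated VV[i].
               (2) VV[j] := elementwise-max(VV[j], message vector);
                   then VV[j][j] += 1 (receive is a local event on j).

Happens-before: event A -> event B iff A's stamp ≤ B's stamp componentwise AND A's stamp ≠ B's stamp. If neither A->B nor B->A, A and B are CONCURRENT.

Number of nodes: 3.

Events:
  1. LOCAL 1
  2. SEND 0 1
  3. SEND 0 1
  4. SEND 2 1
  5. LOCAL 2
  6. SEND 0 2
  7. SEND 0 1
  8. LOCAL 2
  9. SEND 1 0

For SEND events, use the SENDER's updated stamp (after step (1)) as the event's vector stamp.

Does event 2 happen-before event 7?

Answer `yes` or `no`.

Answer: yes

Derivation:
Initial: VV[0]=[0, 0, 0]
Initial: VV[1]=[0, 0, 0]
Initial: VV[2]=[0, 0, 0]
Event 1: LOCAL 1: VV[1][1]++ -> VV[1]=[0, 1, 0]
Event 2: SEND 0->1: VV[0][0]++ -> VV[0]=[1, 0, 0], msg_vec=[1, 0, 0]; VV[1]=max(VV[1],msg_vec) then VV[1][1]++ -> VV[1]=[1, 2, 0]
Event 3: SEND 0->1: VV[0][0]++ -> VV[0]=[2, 0, 0], msg_vec=[2, 0, 0]; VV[1]=max(VV[1],msg_vec) then VV[1][1]++ -> VV[1]=[2, 3, 0]
Event 4: SEND 2->1: VV[2][2]++ -> VV[2]=[0, 0, 1], msg_vec=[0, 0, 1]; VV[1]=max(VV[1],msg_vec) then VV[1][1]++ -> VV[1]=[2, 4, 1]
Event 5: LOCAL 2: VV[2][2]++ -> VV[2]=[0, 0, 2]
Event 6: SEND 0->2: VV[0][0]++ -> VV[0]=[3, 0, 0], msg_vec=[3, 0, 0]; VV[2]=max(VV[2],msg_vec) then VV[2][2]++ -> VV[2]=[3, 0, 3]
Event 7: SEND 0->1: VV[0][0]++ -> VV[0]=[4, 0, 0], msg_vec=[4, 0, 0]; VV[1]=max(VV[1],msg_vec) then VV[1][1]++ -> VV[1]=[4, 5, 1]
Event 8: LOCAL 2: VV[2][2]++ -> VV[2]=[3, 0, 4]
Event 9: SEND 1->0: VV[1][1]++ -> VV[1]=[4, 6, 1], msg_vec=[4, 6, 1]; VV[0]=max(VV[0],msg_vec) then VV[0][0]++ -> VV[0]=[5, 6, 1]
Event 2 stamp: [1, 0, 0]
Event 7 stamp: [4, 0, 0]
[1, 0, 0] <= [4, 0, 0]? True. Equal? False. Happens-before: True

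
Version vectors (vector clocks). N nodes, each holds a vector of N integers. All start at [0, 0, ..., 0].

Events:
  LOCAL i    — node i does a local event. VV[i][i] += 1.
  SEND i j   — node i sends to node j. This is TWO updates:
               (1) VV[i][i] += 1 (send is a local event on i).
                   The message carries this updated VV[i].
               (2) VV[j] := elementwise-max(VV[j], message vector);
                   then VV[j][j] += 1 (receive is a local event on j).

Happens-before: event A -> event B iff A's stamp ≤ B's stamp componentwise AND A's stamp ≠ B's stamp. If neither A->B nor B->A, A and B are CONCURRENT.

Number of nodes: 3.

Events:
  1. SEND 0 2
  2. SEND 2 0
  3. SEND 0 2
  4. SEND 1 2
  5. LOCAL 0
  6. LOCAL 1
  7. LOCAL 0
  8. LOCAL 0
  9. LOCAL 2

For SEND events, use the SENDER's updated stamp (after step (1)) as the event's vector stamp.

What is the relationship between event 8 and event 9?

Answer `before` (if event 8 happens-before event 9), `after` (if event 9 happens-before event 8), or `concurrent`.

Initial: VV[0]=[0, 0, 0]
Initial: VV[1]=[0, 0, 0]
Initial: VV[2]=[0, 0, 0]
Event 1: SEND 0->2: VV[0][0]++ -> VV[0]=[1, 0, 0], msg_vec=[1, 0, 0]; VV[2]=max(VV[2],msg_vec) then VV[2][2]++ -> VV[2]=[1, 0, 1]
Event 2: SEND 2->0: VV[2][2]++ -> VV[2]=[1, 0, 2], msg_vec=[1, 0, 2]; VV[0]=max(VV[0],msg_vec) then VV[0][0]++ -> VV[0]=[2, 0, 2]
Event 3: SEND 0->2: VV[0][0]++ -> VV[0]=[3, 0, 2], msg_vec=[3, 0, 2]; VV[2]=max(VV[2],msg_vec) then VV[2][2]++ -> VV[2]=[3, 0, 3]
Event 4: SEND 1->2: VV[1][1]++ -> VV[1]=[0, 1, 0], msg_vec=[0, 1, 0]; VV[2]=max(VV[2],msg_vec) then VV[2][2]++ -> VV[2]=[3, 1, 4]
Event 5: LOCAL 0: VV[0][0]++ -> VV[0]=[4, 0, 2]
Event 6: LOCAL 1: VV[1][1]++ -> VV[1]=[0, 2, 0]
Event 7: LOCAL 0: VV[0][0]++ -> VV[0]=[5, 0, 2]
Event 8: LOCAL 0: VV[0][0]++ -> VV[0]=[6, 0, 2]
Event 9: LOCAL 2: VV[2][2]++ -> VV[2]=[3, 1, 5]
Event 8 stamp: [6, 0, 2]
Event 9 stamp: [3, 1, 5]
[6, 0, 2] <= [3, 1, 5]? False
[3, 1, 5] <= [6, 0, 2]? False
Relation: concurrent

Answer: concurrent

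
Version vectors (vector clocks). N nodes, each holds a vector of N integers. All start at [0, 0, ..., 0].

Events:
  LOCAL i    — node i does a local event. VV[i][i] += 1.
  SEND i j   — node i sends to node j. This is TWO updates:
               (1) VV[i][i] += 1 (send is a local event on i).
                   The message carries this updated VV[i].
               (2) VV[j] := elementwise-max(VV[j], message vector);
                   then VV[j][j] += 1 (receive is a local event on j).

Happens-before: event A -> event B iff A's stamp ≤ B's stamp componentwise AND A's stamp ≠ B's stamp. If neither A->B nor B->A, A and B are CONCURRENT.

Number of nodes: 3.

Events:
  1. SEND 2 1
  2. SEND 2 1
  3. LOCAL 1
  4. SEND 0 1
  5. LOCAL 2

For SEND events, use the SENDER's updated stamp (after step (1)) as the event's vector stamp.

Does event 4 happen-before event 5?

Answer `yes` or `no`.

Answer: no

Derivation:
Initial: VV[0]=[0, 0, 0]
Initial: VV[1]=[0, 0, 0]
Initial: VV[2]=[0, 0, 0]
Event 1: SEND 2->1: VV[2][2]++ -> VV[2]=[0, 0, 1], msg_vec=[0, 0, 1]; VV[1]=max(VV[1],msg_vec) then VV[1][1]++ -> VV[1]=[0, 1, 1]
Event 2: SEND 2->1: VV[2][2]++ -> VV[2]=[0, 0, 2], msg_vec=[0, 0, 2]; VV[1]=max(VV[1],msg_vec) then VV[1][1]++ -> VV[1]=[0, 2, 2]
Event 3: LOCAL 1: VV[1][1]++ -> VV[1]=[0, 3, 2]
Event 4: SEND 0->1: VV[0][0]++ -> VV[0]=[1, 0, 0], msg_vec=[1, 0, 0]; VV[1]=max(VV[1],msg_vec) then VV[1][1]++ -> VV[1]=[1, 4, 2]
Event 5: LOCAL 2: VV[2][2]++ -> VV[2]=[0, 0, 3]
Event 4 stamp: [1, 0, 0]
Event 5 stamp: [0, 0, 3]
[1, 0, 0] <= [0, 0, 3]? False. Equal? False. Happens-before: False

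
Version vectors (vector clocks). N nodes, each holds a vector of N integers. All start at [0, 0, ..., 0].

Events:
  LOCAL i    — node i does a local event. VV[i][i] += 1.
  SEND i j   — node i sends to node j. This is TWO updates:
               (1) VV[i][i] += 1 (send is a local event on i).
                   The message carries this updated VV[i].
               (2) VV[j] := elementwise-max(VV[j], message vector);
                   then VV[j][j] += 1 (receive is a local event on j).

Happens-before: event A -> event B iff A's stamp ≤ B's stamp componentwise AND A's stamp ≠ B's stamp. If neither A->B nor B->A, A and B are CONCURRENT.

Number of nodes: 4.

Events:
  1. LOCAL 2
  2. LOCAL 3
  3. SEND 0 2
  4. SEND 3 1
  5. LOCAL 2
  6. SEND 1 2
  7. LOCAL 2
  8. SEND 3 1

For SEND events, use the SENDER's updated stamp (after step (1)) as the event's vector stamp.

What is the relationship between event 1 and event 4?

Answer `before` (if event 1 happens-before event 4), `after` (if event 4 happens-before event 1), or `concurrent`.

Initial: VV[0]=[0, 0, 0, 0]
Initial: VV[1]=[0, 0, 0, 0]
Initial: VV[2]=[0, 0, 0, 0]
Initial: VV[3]=[0, 0, 0, 0]
Event 1: LOCAL 2: VV[2][2]++ -> VV[2]=[0, 0, 1, 0]
Event 2: LOCAL 3: VV[3][3]++ -> VV[3]=[0, 0, 0, 1]
Event 3: SEND 0->2: VV[0][0]++ -> VV[0]=[1, 0, 0, 0], msg_vec=[1, 0, 0, 0]; VV[2]=max(VV[2],msg_vec) then VV[2][2]++ -> VV[2]=[1, 0, 2, 0]
Event 4: SEND 3->1: VV[3][3]++ -> VV[3]=[0, 0, 0, 2], msg_vec=[0, 0, 0, 2]; VV[1]=max(VV[1],msg_vec) then VV[1][1]++ -> VV[1]=[0, 1, 0, 2]
Event 5: LOCAL 2: VV[2][2]++ -> VV[2]=[1, 0, 3, 0]
Event 6: SEND 1->2: VV[1][1]++ -> VV[1]=[0, 2, 0, 2], msg_vec=[0, 2, 0, 2]; VV[2]=max(VV[2],msg_vec) then VV[2][2]++ -> VV[2]=[1, 2, 4, 2]
Event 7: LOCAL 2: VV[2][2]++ -> VV[2]=[1, 2, 5, 2]
Event 8: SEND 3->1: VV[3][3]++ -> VV[3]=[0, 0, 0, 3], msg_vec=[0, 0, 0, 3]; VV[1]=max(VV[1],msg_vec) then VV[1][1]++ -> VV[1]=[0, 3, 0, 3]
Event 1 stamp: [0, 0, 1, 0]
Event 4 stamp: [0, 0, 0, 2]
[0, 0, 1, 0] <= [0, 0, 0, 2]? False
[0, 0, 0, 2] <= [0, 0, 1, 0]? False
Relation: concurrent

Answer: concurrent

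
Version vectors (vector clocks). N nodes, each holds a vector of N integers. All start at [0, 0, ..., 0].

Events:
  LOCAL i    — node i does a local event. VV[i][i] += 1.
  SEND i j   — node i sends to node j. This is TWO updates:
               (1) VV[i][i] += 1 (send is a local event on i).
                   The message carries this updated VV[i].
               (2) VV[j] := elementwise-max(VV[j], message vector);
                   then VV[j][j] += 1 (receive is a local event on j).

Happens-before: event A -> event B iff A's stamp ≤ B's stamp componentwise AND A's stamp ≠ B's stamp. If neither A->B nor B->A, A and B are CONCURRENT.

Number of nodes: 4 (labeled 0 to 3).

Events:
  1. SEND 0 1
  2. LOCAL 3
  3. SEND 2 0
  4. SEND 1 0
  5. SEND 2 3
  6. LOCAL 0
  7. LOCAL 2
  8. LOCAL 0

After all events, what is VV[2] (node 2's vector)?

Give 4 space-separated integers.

Initial: VV[0]=[0, 0, 0, 0]
Initial: VV[1]=[0, 0, 0, 0]
Initial: VV[2]=[0, 0, 0, 0]
Initial: VV[3]=[0, 0, 0, 0]
Event 1: SEND 0->1: VV[0][0]++ -> VV[0]=[1, 0, 0, 0], msg_vec=[1, 0, 0, 0]; VV[1]=max(VV[1],msg_vec) then VV[1][1]++ -> VV[1]=[1, 1, 0, 0]
Event 2: LOCAL 3: VV[3][3]++ -> VV[3]=[0, 0, 0, 1]
Event 3: SEND 2->0: VV[2][2]++ -> VV[2]=[0, 0, 1, 0], msg_vec=[0, 0, 1, 0]; VV[0]=max(VV[0],msg_vec) then VV[0][0]++ -> VV[0]=[2, 0, 1, 0]
Event 4: SEND 1->0: VV[1][1]++ -> VV[1]=[1, 2, 0, 0], msg_vec=[1, 2, 0, 0]; VV[0]=max(VV[0],msg_vec) then VV[0][0]++ -> VV[0]=[3, 2, 1, 0]
Event 5: SEND 2->3: VV[2][2]++ -> VV[2]=[0, 0, 2, 0], msg_vec=[0, 0, 2, 0]; VV[3]=max(VV[3],msg_vec) then VV[3][3]++ -> VV[3]=[0, 0, 2, 2]
Event 6: LOCAL 0: VV[0][0]++ -> VV[0]=[4, 2, 1, 0]
Event 7: LOCAL 2: VV[2][2]++ -> VV[2]=[0, 0, 3, 0]
Event 8: LOCAL 0: VV[0][0]++ -> VV[0]=[5, 2, 1, 0]
Final vectors: VV[0]=[5, 2, 1, 0]; VV[1]=[1, 2, 0, 0]; VV[2]=[0, 0, 3, 0]; VV[3]=[0, 0, 2, 2]

Answer: 0 0 3 0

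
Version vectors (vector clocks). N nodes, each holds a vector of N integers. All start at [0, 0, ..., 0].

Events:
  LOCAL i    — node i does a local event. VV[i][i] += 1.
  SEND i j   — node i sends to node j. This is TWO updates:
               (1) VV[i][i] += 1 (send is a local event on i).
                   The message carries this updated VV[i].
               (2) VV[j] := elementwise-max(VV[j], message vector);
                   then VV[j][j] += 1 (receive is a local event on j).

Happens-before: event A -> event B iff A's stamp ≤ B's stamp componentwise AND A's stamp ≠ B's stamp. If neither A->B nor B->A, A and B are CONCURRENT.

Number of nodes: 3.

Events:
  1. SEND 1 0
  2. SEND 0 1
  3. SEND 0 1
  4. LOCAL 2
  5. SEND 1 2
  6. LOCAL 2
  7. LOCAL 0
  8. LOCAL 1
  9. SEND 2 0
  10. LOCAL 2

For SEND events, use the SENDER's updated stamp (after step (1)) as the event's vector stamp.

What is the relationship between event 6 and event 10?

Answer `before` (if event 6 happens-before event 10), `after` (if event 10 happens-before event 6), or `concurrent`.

Answer: before

Derivation:
Initial: VV[0]=[0, 0, 0]
Initial: VV[1]=[0, 0, 0]
Initial: VV[2]=[0, 0, 0]
Event 1: SEND 1->0: VV[1][1]++ -> VV[1]=[0, 1, 0], msg_vec=[0, 1, 0]; VV[0]=max(VV[0],msg_vec) then VV[0][0]++ -> VV[0]=[1, 1, 0]
Event 2: SEND 0->1: VV[0][0]++ -> VV[0]=[2, 1, 0], msg_vec=[2, 1, 0]; VV[1]=max(VV[1],msg_vec) then VV[1][1]++ -> VV[1]=[2, 2, 0]
Event 3: SEND 0->1: VV[0][0]++ -> VV[0]=[3, 1, 0], msg_vec=[3, 1, 0]; VV[1]=max(VV[1],msg_vec) then VV[1][1]++ -> VV[1]=[3, 3, 0]
Event 4: LOCAL 2: VV[2][2]++ -> VV[2]=[0, 0, 1]
Event 5: SEND 1->2: VV[1][1]++ -> VV[1]=[3, 4, 0], msg_vec=[3, 4, 0]; VV[2]=max(VV[2],msg_vec) then VV[2][2]++ -> VV[2]=[3, 4, 2]
Event 6: LOCAL 2: VV[2][2]++ -> VV[2]=[3, 4, 3]
Event 7: LOCAL 0: VV[0][0]++ -> VV[0]=[4, 1, 0]
Event 8: LOCAL 1: VV[1][1]++ -> VV[1]=[3, 5, 0]
Event 9: SEND 2->0: VV[2][2]++ -> VV[2]=[3, 4, 4], msg_vec=[3, 4, 4]; VV[0]=max(VV[0],msg_vec) then VV[0][0]++ -> VV[0]=[5, 4, 4]
Event 10: LOCAL 2: VV[2][2]++ -> VV[2]=[3, 4, 5]
Event 6 stamp: [3, 4, 3]
Event 10 stamp: [3, 4, 5]
[3, 4, 3] <= [3, 4, 5]? True
[3, 4, 5] <= [3, 4, 3]? False
Relation: before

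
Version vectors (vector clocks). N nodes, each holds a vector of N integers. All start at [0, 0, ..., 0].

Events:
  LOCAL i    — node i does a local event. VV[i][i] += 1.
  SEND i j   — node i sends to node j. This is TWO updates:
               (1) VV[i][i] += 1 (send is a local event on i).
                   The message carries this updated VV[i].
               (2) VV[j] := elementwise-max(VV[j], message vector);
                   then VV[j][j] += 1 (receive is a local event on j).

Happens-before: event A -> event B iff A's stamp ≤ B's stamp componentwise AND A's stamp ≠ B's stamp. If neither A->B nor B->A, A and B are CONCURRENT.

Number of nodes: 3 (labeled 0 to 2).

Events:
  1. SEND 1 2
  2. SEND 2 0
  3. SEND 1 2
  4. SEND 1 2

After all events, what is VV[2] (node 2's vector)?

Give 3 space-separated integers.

Initial: VV[0]=[0, 0, 0]
Initial: VV[1]=[0, 0, 0]
Initial: VV[2]=[0, 0, 0]
Event 1: SEND 1->2: VV[1][1]++ -> VV[1]=[0, 1, 0], msg_vec=[0, 1, 0]; VV[2]=max(VV[2],msg_vec) then VV[2][2]++ -> VV[2]=[0, 1, 1]
Event 2: SEND 2->0: VV[2][2]++ -> VV[2]=[0, 1, 2], msg_vec=[0, 1, 2]; VV[0]=max(VV[0],msg_vec) then VV[0][0]++ -> VV[0]=[1, 1, 2]
Event 3: SEND 1->2: VV[1][1]++ -> VV[1]=[0, 2, 0], msg_vec=[0, 2, 0]; VV[2]=max(VV[2],msg_vec) then VV[2][2]++ -> VV[2]=[0, 2, 3]
Event 4: SEND 1->2: VV[1][1]++ -> VV[1]=[0, 3, 0], msg_vec=[0, 3, 0]; VV[2]=max(VV[2],msg_vec) then VV[2][2]++ -> VV[2]=[0, 3, 4]
Final vectors: VV[0]=[1, 1, 2]; VV[1]=[0, 3, 0]; VV[2]=[0, 3, 4]

Answer: 0 3 4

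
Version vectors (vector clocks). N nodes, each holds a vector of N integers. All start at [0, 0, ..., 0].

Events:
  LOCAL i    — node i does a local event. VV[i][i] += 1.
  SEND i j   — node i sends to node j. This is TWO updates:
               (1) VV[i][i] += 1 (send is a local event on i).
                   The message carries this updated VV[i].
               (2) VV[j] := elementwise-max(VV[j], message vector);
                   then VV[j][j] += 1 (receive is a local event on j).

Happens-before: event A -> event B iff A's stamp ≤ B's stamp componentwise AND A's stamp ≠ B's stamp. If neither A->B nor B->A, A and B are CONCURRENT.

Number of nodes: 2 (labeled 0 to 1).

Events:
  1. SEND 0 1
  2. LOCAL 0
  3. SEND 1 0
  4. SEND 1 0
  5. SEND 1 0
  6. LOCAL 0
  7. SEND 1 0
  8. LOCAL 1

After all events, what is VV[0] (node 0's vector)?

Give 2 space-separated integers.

Answer: 7 5

Derivation:
Initial: VV[0]=[0, 0]
Initial: VV[1]=[0, 0]
Event 1: SEND 0->1: VV[0][0]++ -> VV[0]=[1, 0], msg_vec=[1, 0]; VV[1]=max(VV[1],msg_vec) then VV[1][1]++ -> VV[1]=[1, 1]
Event 2: LOCAL 0: VV[0][0]++ -> VV[0]=[2, 0]
Event 3: SEND 1->0: VV[1][1]++ -> VV[1]=[1, 2], msg_vec=[1, 2]; VV[0]=max(VV[0],msg_vec) then VV[0][0]++ -> VV[0]=[3, 2]
Event 4: SEND 1->0: VV[1][1]++ -> VV[1]=[1, 3], msg_vec=[1, 3]; VV[0]=max(VV[0],msg_vec) then VV[0][0]++ -> VV[0]=[4, 3]
Event 5: SEND 1->0: VV[1][1]++ -> VV[1]=[1, 4], msg_vec=[1, 4]; VV[0]=max(VV[0],msg_vec) then VV[0][0]++ -> VV[0]=[5, 4]
Event 6: LOCAL 0: VV[0][0]++ -> VV[0]=[6, 4]
Event 7: SEND 1->0: VV[1][1]++ -> VV[1]=[1, 5], msg_vec=[1, 5]; VV[0]=max(VV[0],msg_vec) then VV[0][0]++ -> VV[0]=[7, 5]
Event 8: LOCAL 1: VV[1][1]++ -> VV[1]=[1, 6]
Final vectors: VV[0]=[7, 5]; VV[1]=[1, 6]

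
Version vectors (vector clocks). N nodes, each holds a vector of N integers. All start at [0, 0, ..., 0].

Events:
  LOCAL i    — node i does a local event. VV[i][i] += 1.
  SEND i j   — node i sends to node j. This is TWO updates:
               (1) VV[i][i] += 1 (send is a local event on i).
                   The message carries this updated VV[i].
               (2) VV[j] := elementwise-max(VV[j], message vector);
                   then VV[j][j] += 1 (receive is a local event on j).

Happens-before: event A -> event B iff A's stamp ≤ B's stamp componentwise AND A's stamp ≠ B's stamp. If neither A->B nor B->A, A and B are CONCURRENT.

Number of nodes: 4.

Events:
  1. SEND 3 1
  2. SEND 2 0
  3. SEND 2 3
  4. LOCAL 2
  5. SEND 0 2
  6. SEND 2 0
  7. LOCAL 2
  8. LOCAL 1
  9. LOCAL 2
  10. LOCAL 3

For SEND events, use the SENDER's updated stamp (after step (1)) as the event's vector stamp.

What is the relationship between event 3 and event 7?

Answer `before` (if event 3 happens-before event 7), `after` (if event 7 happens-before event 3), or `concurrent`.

Answer: before

Derivation:
Initial: VV[0]=[0, 0, 0, 0]
Initial: VV[1]=[0, 0, 0, 0]
Initial: VV[2]=[0, 0, 0, 0]
Initial: VV[3]=[0, 0, 0, 0]
Event 1: SEND 3->1: VV[3][3]++ -> VV[3]=[0, 0, 0, 1], msg_vec=[0, 0, 0, 1]; VV[1]=max(VV[1],msg_vec) then VV[1][1]++ -> VV[1]=[0, 1, 0, 1]
Event 2: SEND 2->0: VV[2][2]++ -> VV[2]=[0, 0, 1, 0], msg_vec=[0, 0, 1, 0]; VV[0]=max(VV[0],msg_vec) then VV[0][0]++ -> VV[0]=[1, 0, 1, 0]
Event 3: SEND 2->3: VV[2][2]++ -> VV[2]=[0, 0, 2, 0], msg_vec=[0, 0, 2, 0]; VV[3]=max(VV[3],msg_vec) then VV[3][3]++ -> VV[3]=[0, 0, 2, 2]
Event 4: LOCAL 2: VV[2][2]++ -> VV[2]=[0, 0, 3, 0]
Event 5: SEND 0->2: VV[0][0]++ -> VV[0]=[2, 0, 1, 0], msg_vec=[2, 0, 1, 0]; VV[2]=max(VV[2],msg_vec) then VV[2][2]++ -> VV[2]=[2, 0, 4, 0]
Event 6: SEND 2->0: VV[2][2]++ -> VV[2]=[2, 0, 5, 0], msg_vec=[2, 0, 5, 0]; VV[0]=max(VV[0],msg_vec) then VV[0][0]++ -> VV[0]=[3, 0, 5, 0]
Event 7: LOCAL 2: VV[2][2]++ -> VV[2]=[2, 0, 6, 0]
Event 8: LOCAL 1: VV[1][1]++ -> VV[1]=[0, 2, 0, 1]
Event 9: LOCAL 2: VV[2][2]++ -> VV[2]=[2, 0, 7, 0]
Event 10: LOCAL 3: VV[3][3]++ -> VV[3]=[0, 0, 2, 3]
Event 3 stamp: [0, 0, 2, 0]
Event 7 stamp: [2, 0, 6, 0]
[0, 0, 2, 0] <= [2, 0, 6, 0]? True
[2, 0, 6, 0] <= [0, 0, 2, 0]? False
Relation: before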